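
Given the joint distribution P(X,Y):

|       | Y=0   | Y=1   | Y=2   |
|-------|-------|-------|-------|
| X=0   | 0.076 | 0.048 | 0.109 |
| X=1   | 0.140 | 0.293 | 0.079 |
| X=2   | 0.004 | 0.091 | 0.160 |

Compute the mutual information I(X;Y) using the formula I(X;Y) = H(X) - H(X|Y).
0.2042 bits

I(X;Y) = H(X) - H(X|Y)

Marginal of X (row sums):
  P(X=0) = 0.076 + 0.048 + 0.109 = 0.233
  P(X=1) = 0.140 + 0.293 + 0.079 = 0.512
  P(X=2) = 0.004 + 0.091 + 0.160 = 0.255
H(X) = -[0.233·log₂(0.233) + 0.512·log₂(0.512) + 0.255·log₂(0.255)]
  = 0.489672 + 0.494482 + 0.502715 = 1.486869 bits

Marginal of Y (column sums):
  P(Y=0) = 0.076 + 0.140 + 0.004 = 0.220
  P(Y=1) = 0.048 + 0.293 + 0.091 = 0.432
  P(Y=2) = 0.109 + 0.079 + 0.160 = 0.348
H(X|Y) = Σ_y P(y)·H(X|Y=y):
  Y=0: P(Y=0) = 0.220, P(X|Y=0) = (19/55, 7/11, 1/55) → H(X|Y=0) = 1.049805
  Y=1: P(Y=1) = 0.432, P(X|Y=1) = (1/9, 293/432, 91/432) → H(X|Y=1) = 1.205463
  Y=2: P(Y=2) = 0.348, P(X|Y=2) = (109/348, 79/348, 40/87) → H(X|Y=2) = 1.525589
H(X|Y) = 0.220·1.049805 + 0.432·1.205463 + 0.348·1.525589 = 1.282622 bits

I(X;Y) = H(X) - H(X|Y) = 1.486869 - 1.282622 = 0.2042 bits

Cross-check via I(X;Y) = H(X) + H(Y) - H(X,Y): computing H(Y) from the column sums and H(X,Y) from the 9 cells in the same way gives H(Y) = 1.533629 bits and H(X,Y) = 2.816252 bits, so
I(X;Y) = 1.486869 + 1.533629 - 2.816252 = 0.2042 bits ✓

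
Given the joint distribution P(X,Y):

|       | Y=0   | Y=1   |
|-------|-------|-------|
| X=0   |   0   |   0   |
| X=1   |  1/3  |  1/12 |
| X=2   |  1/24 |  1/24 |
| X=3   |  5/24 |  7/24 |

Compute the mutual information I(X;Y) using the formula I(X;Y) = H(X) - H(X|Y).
0.1058 bits

I(X;Y) = H(X) - H(X|Y)

Marginal of X (row sums):
  P(X=0) = 0 + 0 = 0
  P(X=1) = 1/3 + 1/12 = 5/12
  P(X=2) = 1/24 + 1/24 = 1/12
  P(X=3) = 5/24 + 7/24 = 1/2
H(X) = -[(5/12)·log₂(5/12) + (1/12)·log₂(1/12) + (1/2)·log₂(1/2)]   (outcomes with P = 0 contribute 0)
  = 0.5263 + 0.2987 + 0.5000 = 1.3250 bits

Marginal of Y (column sums):
  P(Y=0) = 0 + 1/3 + 1/24 + 5/24 = 7/12
  P(Y=1) = 0 + 1/12 + 1/24 + 7/24 = 5/12
H(X|Y) = Σ_y P(y)·H(X|Y=y):
  Y=0: P(Y=0) = 7/12, P(X|Y=0) = (0, 4/7, 1/14, 5/14) → H(X|Y=0) = 1.2638
  Y=1: P(Y=1) = 5/12, P(X|Y=1) = (0, 1/5, 1/10, 7/10) → H(X|Y=1) = 1.1568
H(X|Y) = (7/12)·1.2638 + (5/12)·1.1568 = 1.2192 bits

I(X;Y) = H(X) - H(X|Y) = 1.3250 - 1.2192 = 0.1058 bits

Cross-check via I(X;Y) = H(X) + H(Y) - H(X,Y): computing H(Y) from the column sums and H(X,Y) from the 8 cells in the same way gives H(Y) = 0.9799 bits and H(X,Y) = 2.1991 bits, so
I(X;Y) = 1.3250 + 0.9799 - 2.1991 = 0.1058 bits ✓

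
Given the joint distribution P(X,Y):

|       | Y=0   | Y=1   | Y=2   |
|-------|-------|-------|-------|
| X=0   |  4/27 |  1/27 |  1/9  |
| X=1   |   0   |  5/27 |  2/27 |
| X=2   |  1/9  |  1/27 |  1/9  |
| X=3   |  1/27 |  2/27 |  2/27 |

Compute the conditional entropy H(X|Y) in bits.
1.6990 bits

H(X|Y) = H(X,Y) - H(Y)

H(X,Y) = -Σ_{x,y} P(x,y) log₂ P(x,y). Per-cell terms -P(x,y)·log₂P(x,y):
  X=0: 0.4081315, 0.1761069, 0.3522139
  X=1: 0.0000000, 0.4505480, 0.2781398
  X=2: 0.3522139, 0.1761069, 0.3522139
  X=3: 0.1761069, 0.2781398, 0.2781398
  (cells with P = 0 contribute 0)
Sum of the 12 terms: H(X,Y) = 3.278061 bits

Marginal of Y (column sums):
  P(Y=0) = 4/27 + 0 + 1/9 + 1/27 = 8/27
  P(Y=1) = 1/27 + 5/27 + 1/27 + 2/27 = 1/3
  P(Y=2) = 1/9 + 2/27 + 1/9 + 2/27 = 10/27
H(Y) = -[(8/27)·log₂(8/27) + (1/3)·log₂(1/3) + (10/27)·log₂(10/27)]
  = 0.5199667 + 0.5283208 + 0.5307257 = 1.579013 bits

H(X|Y) = H(X,Y) - H(Y) = 3.278061 - 1.579013 = 1.6990 bits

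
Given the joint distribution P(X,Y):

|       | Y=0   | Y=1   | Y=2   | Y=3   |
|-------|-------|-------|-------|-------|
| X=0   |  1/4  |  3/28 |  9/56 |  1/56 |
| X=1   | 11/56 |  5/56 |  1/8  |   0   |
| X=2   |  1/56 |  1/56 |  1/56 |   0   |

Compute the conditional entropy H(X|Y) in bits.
1.2154 bits

H(X|Y) = H(X,Y) - H(Y)

H(X,Y) = -Σ_{x,y} P(x,y) log₂ P(x,y). Per-cell terms -P(x,y)·log₂P(x,y):
  X=0: 0.5000000, 0.3452563, 0.4238727, 0.1037028
  X=1: 0.4611992, 0.3111988, 0.3750000, 0.0000000
  X=2: 0.1037028, 0.1037028, 0.1037028, 0.0000000
  (cells with P = 0 contribute 0)
Sum of the 12 terms: H(X,Y) = 2.831338 bits

Marginal of Y (column sums):
  P(Y=0) = 1/4 + 11/56 + 1/56 = 13/28
  P(Y=1) = 3/28 + 5/56 + 1/56 = 3/14
  P(Y=2) = 9/56 + 1/8 + 1/56 = 17/56
  P(Y=3) = 1/56 + 0 + 0 = 1/56
H(Y) = -[(13/28)·log₂(13/28) + (3/14)·log₂(3/14) + (17/56)·log₂(17/56) + (1/56)·log₂(1/56)]
  = 0.5139249 + 0.4762269 + 0.5221101 + 0.1037028 = 1.615965 bits

H(X|Y) = H(X,Y) - H(Y) = 2.831338 - 1.615965 = 1.2154 bits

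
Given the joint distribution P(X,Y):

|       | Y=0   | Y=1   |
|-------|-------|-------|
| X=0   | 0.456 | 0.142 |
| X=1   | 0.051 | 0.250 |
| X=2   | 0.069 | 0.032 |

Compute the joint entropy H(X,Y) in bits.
2.0605 bits

H(X,Y) = -Σ_{x,y} P(x,y) log₂ P(x,y). Per-cell terms -P(x,y)·log₂P(x,y):
  X=0: 0.51660, 0.39988
  X=1: 0.21896, 0.50000
  X=2: 0.26615, 0.15891
Sum of the 6 terms: H(X,Y) = 2.0605 bits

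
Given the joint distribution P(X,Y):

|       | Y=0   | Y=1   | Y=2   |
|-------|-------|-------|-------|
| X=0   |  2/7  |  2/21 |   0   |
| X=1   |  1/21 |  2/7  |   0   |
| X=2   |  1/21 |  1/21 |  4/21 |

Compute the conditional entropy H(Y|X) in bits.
0.8639 bits

H(Y|X) = H(X,Y) - H(X)

H(X,Y) = -Σ_{x,y} P(x,y) log₂ P(x,y). Per-cell terms -P(x,y)·log₂P(x,y):
  X=0: 0.51639, 0.32308, 0.00000
  X=1: 0.20916, 0.51639, 0.00000
  X=2: 0.20916, 0.20916, 0.45568
  (cells with P = 0 contribute 0)
Sum of the 9 terms: H(X,Y) = 2.4390 bits

Marginal of X (row sums):
  P(X=0) = 2/7 + 2/21 + 0 = 8/21
  P(X=1) = 1/21 + 2/7 + 0 = 1/3
  P(X=2) = 1/21 + 1/21 + 4/21 = 2/7
H(X) = -[(8/21)·log₂(8/21) + (1/3)·log₂(1/3) + (2/7)·log₂(2/7)]
  = 0.53041 + 0.52832 + 0.51639 = 1.5751 bits

H(Y|X) = H(X,Y) - H(X) = 2.4390 - 1.5751 = 0.8639 bits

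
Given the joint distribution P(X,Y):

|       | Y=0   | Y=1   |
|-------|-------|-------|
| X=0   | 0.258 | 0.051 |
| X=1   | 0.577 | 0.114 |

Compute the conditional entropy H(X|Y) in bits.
0.8920 bits

H(X|Y) = H(X,Y) - H(Y)

H(X,Y) = -Σ_{x,y} P(x,y) log₂ P(x,y). Per-cell terms -P(x,y)·log₂P(x,y):
  X=0: 0.504276, 0.218961
  X=1: 0.457767, 0.357150
Sum of the 4 terms: H(X,Y) = 1.53815 bits

Marginal of Y (column sums):
  P(Y=0) = 0.258 + 0.577 = 0.835
  P(Y=1) = 0.051 + 0.114 = 0.165
H(Y) = -[0.835·log₂(0.835) + 0.165·log₂(0.165)]
  = 0.217227 + 0.428911 = 0.64614 bits

H(X|Y) = H(X,Y) - H(Y) = 1.53815 - 0.64614 = 0.8920 bits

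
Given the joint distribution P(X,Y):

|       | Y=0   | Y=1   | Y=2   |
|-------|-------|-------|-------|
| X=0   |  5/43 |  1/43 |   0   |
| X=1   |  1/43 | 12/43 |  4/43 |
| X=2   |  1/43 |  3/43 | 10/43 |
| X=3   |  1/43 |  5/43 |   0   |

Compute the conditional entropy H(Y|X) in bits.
0.9674 bits

H(Y|X) = H(X,Y) - H(X)

H(X,Y) = -Σ_{x,y} P(x,y) log₂ P(x,y). Per-cell terms -P(x,y)·log₂P(x,y):
  X=0: 0.360969, 0.126192, 0.000000
  X=1: 0.126192, 0.513852, 0.318722
  X=2: 0.126192, 0.267998, 0.489381
  X=3: 0.126192, 0.360969, 0.000000
  (cells with P = 0 contribute 0)
Sum of the 12 terms: H(X,Y) = 2.81666 bits

Marginal of X (row sums):
  P(X=0) = 5/43 + 1/43 + 0 = 6/43
  P(X=1) = 1/43 + 12/43 + 4/43 = 17/43
  P(X=2) = 1/43 + 3/43 + 10/43 = 14/43
  P(X=3) = 1/43 + 5/43 + 0 = 6/43
H(X) = -[(6/43)·log₂(6/43) + (17/43)·log₂(17/43) + (14/43)·log₂(14/43) + (6/43)·log₂(6/43)]
  = 0.396461 + 0.529294 + 0.527087 + 0.396461 = 1.84930 bits

H(Y|X) = H(X,Y) - H(X) = 2.81666 - 1.84930 = 0.9674 bits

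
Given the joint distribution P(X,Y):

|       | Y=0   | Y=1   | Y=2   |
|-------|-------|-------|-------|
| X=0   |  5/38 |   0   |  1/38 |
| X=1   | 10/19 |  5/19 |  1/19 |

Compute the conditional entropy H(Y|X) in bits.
1.1116 bits

H(Y|X) = H(X,Y) - H(X)

H(X,Y) = -Σ_{x,y} P(x,y) log₂ P(x,y). Per-cell terms -P(x,y)·log₂P(x,y):
  X=0: 0.38500, 0.00000, 0.13810
  X=1: 0.48737, 0.50684, 0.22358
  (cells with P = 0 contribute 0)
Sum of the 6 terms: H(X,Y) = 1.74089 bits

Marginal of X (row sums):
  P(X=0) = 5/38 + 0 + 1/38 = 3/19
  P(X=1) = 10/19 + 5/19 + 1/19 = 16/19
H(X) = -[(3/19)·log₂(3/19) + (16/19)·log₂(16/19)]
  = 0.42047 + 0.20878 = 0.62925 bits

H(Y|X) = H(X,Y) - H(X) = 1.74089 - 0.62925 = 1.1116 bits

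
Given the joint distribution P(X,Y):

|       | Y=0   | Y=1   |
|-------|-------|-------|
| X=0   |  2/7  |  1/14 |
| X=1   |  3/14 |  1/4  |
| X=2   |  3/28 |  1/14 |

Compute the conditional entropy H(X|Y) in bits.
1.4152 bits

H(X|Y) = H(X,Y) - H(Y)

H(X,Y) = -Σ_{x,y} P(x,y) log₂ P(x,y). Per-cell terms -P(x,y)·log₂P(x,y):
  X=0: 0.51639, 0.27195
  X=1: 0.47623, 0.50000
  X=2: 0.34526, 0.27195
Sum of the 6 terms: H(X,Y) = 2.3818 bits

Marginal of Y (column sums):
  P(Y=0) = 2/7 + 3/14 + 3/28 = 17/28
  P(Y=1) = 1/14 + 1/4 + 1/14 = 11/28
H(Y) = -[(17/28)·log₂(17/28) + (11/28)·log₂(11/28)]
  = 0.43708 + 0.52954 = 0.9666 bits

H(X|Y) = H(X,Y) - H(Y) = 2.3818 - 0.9666 = 1.4152 bits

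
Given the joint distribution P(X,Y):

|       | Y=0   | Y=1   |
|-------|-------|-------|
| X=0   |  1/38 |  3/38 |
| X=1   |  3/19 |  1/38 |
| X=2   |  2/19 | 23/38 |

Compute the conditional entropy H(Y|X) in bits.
0.6244 bits

H(Y|X) = H(X,Y) - H(X)

H(X,Y) = -Σ_{x,y} P(x,y) log₂ P(x,y). Per-cell terms -P(x,y)·log₂P(x,y):
  X=0: 0.1381, 0.2892
  X=1: 0.4205, 0.1381
  X=2: 0.3419, 0.4384
Sum of the 6 terms: H(X,Y) = 1.7662 bits

Marginal of X (row sums):
  P(X=0) = 1/38 + 3/38 = 2/19
  P(X=1) = 3/19 + 1/38 = 7/38
  P(X=2) = 2/19 + 23/38 = 27/38
H(X) = -[(2/19)·log₂(2/19) + (7/38)·log₂(7/38) + (27/38)·log₂(27/38)]
  = 0.3419 + 0.4496 + 0.3503 = 1.1418 bits

H(Y|X) = H(X,Y) - H(X) = 1.7662 - 1.1418 = 0.6244 bits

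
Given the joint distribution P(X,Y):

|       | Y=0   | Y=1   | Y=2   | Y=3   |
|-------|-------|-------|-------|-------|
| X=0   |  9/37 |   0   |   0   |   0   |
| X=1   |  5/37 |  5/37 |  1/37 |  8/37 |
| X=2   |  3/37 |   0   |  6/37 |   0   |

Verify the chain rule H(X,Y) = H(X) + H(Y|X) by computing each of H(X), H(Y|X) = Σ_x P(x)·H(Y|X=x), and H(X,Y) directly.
H(X) = 1.4860 bits, H(Y|X) = 1.1285 bits, H(X,Y) = 2.6145 bits

Marginal of X (row sums):
  P(X=0) = 9/37 + 0 + 0 + 0 = 9/37
  P(X=1) = 5/37 + 5/37 + 1/37 + 8/37 = 19/37
  P(X=2) = 3/37 + 0 + 6/37 + 0 = 9/37
H(X) = -[(9/37)·log₂(9/37) + (19/37)·log₂(19/37) + (9/37)·log₂(9/37)]
  = 0.4961 + 0.4938 + 0.4961 = 1.4860 bits

H(Y|X) = Σ_x P(x)·H(Y|X=x):
  X=0: P(X=0) = 9/37, P(Y|X=0) = (1, 0, 0, 0) → H(Y|X=0) = 0.0000
  X=1: P(X=1) = 19/37, P(Y|X=1) = (5/19, 5/19, 1/19, 8/19) → H(Y|X=1) = 1.7627
  X=2: P(X=2) = 9/37, P(Y|X=2) = (1/3, 0, 2/3, 0) → H(Y|X=2) = 0.9183
H(Y|X) = (9/37)·0.0000 + (19/37)·1.7627 + (9/37)·0.9183 = 1.1285 bits

H(X,Y) = -Σ_{x,y} P(x,y) log₂ P(x,y). Per-cell terms -P(x,y)·log₂P(x,y):
  X=0: 0.4961, 0.0000, 0.0000, 0.0000
  X=1: 0.3902, 0.3902, 0.1408, 0.4777
  X=2: 0.2939, 0.0000, 0.4256, 0.0000
  (cells with P = 0 contribute 0)
Sum of the 12 terms: H(X,Y) = 2.6145 bits

Chain rule check:
  H(X) + H(Y|X) = 1.4860 + 1.1285 = 2.6145 bits
  H(X,Y) = 2.6145 bits
✓ Chain rule verified.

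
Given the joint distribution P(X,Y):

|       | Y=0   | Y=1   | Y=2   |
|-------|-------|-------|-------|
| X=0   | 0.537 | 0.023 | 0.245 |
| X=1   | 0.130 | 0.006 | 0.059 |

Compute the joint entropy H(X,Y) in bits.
1.7718 bits

H(X,Y) = -Σ_{x,y} P(x,y) log₂ P(x,y). Per-cell terms -P(x,y)·log₂P(x,y):
  X=0: 0.4817, 0.1252, 0.4971
  X=1: 0.3826, 0.0443, 0.2409
Sum of the 6 terms: H(X,Y) = 1.7718 bits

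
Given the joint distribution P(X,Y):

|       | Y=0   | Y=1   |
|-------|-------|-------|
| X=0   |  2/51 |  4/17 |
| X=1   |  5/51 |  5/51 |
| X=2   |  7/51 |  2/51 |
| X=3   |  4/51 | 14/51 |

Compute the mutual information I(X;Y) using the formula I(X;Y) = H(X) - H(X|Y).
0.1736 bits

I(X;Y) = H(X) - H(X|Y)

Marginal of X (row sums):
  P(X=0) = 2/51 + 4/17 = 14/51
  P(X=1) = 5/51 + 5/51 = 10/51
  P(X=2) = 7/51 + 2/51 = 3/17
  P(X=3) = 4/51 + 14/51 = 6/17
H(X) = -[(14/51)·log₂(14/51) + (10/51)·log₂(10/51) + (3/17)·log₂(3/17) + (6/17)·log₂(6/17)]
  = 0.5120 + 0.4609 + 0.4416 + 0.5303 = 1.9448 bits

Marginal of Y (column sums):
  P(Y=0) = 2/51 + 5/51 + 7/51 + 4/51 = 6/17
  P(Y=1) = 4/17 + 5/51 + 2/51 + 14/51 = 11/17
H(X|Y) = Σ_y P(y)·H(X|Y=y):
  Y=0: P(Y=0) = 6/17, P(X|Y=0) = (1/9, 5/18, 7/18, 2/9) → H(X|Y=0) = 1.8776
  Y=1: P(Y=1) = 11/17, P(X|Y=1) = (4/11, 5/33, 2/33, 14/33) → H(X|Y=1) = 1.7131
H(X|Y) = (6/17)·1.8776 + (11/17)·1.7131 = 1.7712 bits

I(X;Y) = H(X) - H(X|Y) = 1.9448 - 1.7712 = 0.1736 bits

Cross-check via I(X;Y) = H(X) + H(Y) - H(X,Y): computing H(Y) from the column sums and H(X,Y) from the 8 cells in the same way gives H(Y) = 0.9367 bits and H(X,Y) = 2.7079 bits, so
I(X;Y) = 1.9448 + 0.9367 - 2.7079 = 0.1736 bits ✓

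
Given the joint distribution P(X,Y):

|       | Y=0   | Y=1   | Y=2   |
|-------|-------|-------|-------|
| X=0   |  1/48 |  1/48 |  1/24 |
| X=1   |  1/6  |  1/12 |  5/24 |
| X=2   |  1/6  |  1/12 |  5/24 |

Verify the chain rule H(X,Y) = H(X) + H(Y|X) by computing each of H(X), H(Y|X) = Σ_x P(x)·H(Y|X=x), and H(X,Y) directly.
H(X) = 1.3305 bits, H(Y|X) = 1.4953 bits, H(X,Y) = 2.8258 bits

Marginal of X (row sums):
  P(X=0) = 1/48 + 1/48 + 1/24 = 1/12
  P(X=1) = 1/6 + 1/12 + 5/24 = 11/24
  P(X=2) = 1/6 + 1/12 + 5/24 = 11/24
H(X) = -[(1/12)·log₂(1/12) + (11/24)·log₂(11/24) + (11/24)·log₂(11/24)]
  = 0.2987 + 0.5159 + 0.5159 = 1.3305 bits

H(Y|X) = Σ_x P(x)·H(Y|X=x):
  X=0: P(X=0) = 1/12, P(Y|X=0) = (1/4, 1/4, 1/2) → H(Y|X=0) = 1.5000
  X=1: P(X=1) = 11/24, P(Y|X=1) = (4/11, 2/11, 5/11) → H(Y|X=1) = 1.4949
  X=2: P(X=2) = 11/24, P(Y|X=2) = (4/11, 2/11, 5/11) → H(Y|X=2) = 1.4949
H(Y|X) = (1/12)·1.5000 + (11/24)·1.4949 + (11/24)·1.4949 = 1.4953 bits

H(X,Y) = -Σ_{x,y} P(x,y) log₂ P(x,y). Per-cell terms -P(x,y)·log₂P(x,y):
  X=0: 0.1164, 0.1164, 0.1910
  X=1: 0.4308, 0.2987, 0.4715
  X=2: 0.4308, 0.2987, 0.4715
Sum of the 9 terms: H(X,Y) = 2.8258 bits

Chain rule check:
  H(X) + H(Y|X) = 1.3305 + 1.4953 = 2.8258 bits
  H(X,Y) = 2.8258 bits
✓ Chain rule verified.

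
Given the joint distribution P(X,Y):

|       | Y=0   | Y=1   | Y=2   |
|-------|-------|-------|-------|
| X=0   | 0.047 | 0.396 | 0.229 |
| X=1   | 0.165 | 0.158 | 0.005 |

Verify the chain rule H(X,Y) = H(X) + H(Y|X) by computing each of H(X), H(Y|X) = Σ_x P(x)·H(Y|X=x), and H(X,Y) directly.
H(X) = 0.9129 bits, H(Y|X) = 1.1984 bits, H(X,Y) = 2.1113 bits

Marginal of X (row sums):
  P(X=0) = 0.047 + 0.396 + 0.229 = 0.672
  P(X=1) = 0.165 + 0.158 + 0.005 = 0.328
H(X) = -[0.672·log₂(0.672) + 0.328·log₂(0.328)]
  = 0.38537 + 0.52750 = 0.9129 bits

H(Y|X) = Σ_x P(x)·H(Y|X=x):
  X=0: P(X=0) = 0.672, P(Y|X=0) = (47/672, 33/56, 229/672) → H(Y|X=0) = 1.24727
  X=1: P(X=1) = 0.328, P(Y|X=1) = (165/328, 79/164, 5/328) → H(Y|X=1) = 1.09825
H(Y|X) = 0.672·1.24727 + 0.328·1.09825 = 1.1984 bits

H(X,Y) = -Σ_{x,y} P(x,y) log₂ P(x,y). Per-cell terms -P(x,y)·log₂P(x,y):
  X=0: 0.20733, 0.52923, 0.48699
  X=1: 0.42891, 0.42060, 0.03822
Sum of the 6 terms: H(X,Y) = 2.1113 bits

Chain rule check:
  H(X) + H(Y|X) = 0.9129 + 1.1984 = 2.1113 bits
  H(X,Y) = 2.1113 bits
✓ Chain rule verified.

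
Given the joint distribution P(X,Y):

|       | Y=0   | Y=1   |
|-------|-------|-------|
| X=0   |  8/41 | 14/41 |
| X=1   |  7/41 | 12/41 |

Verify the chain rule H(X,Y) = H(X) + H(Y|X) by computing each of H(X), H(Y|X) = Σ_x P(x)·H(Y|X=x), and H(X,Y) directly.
H(X) = 0.9961 bits, H(Y|X) = 0.9474 bits, H(X,Y) = 1.9436 bits

Marginal of X (row sums):
  P(X=0) = 8/41 + 14/41 = 22/41
  P(X=1) = 7/41 + 12/41 = 19/41
H(X) = -[(22/41)·log₂(22/41) + (19/41)·log₂(19/41)]
  = 0.48192 + 0.51422 = 0.9961 bits

H(Y|X) = Σ_x P(x)·H(Y|X=x):
  X=0: P(X=0) = 22/41, P(Y|X=0) = (4/11, 7/11) → H(Y|X=0) = 0.94566
  X=1: P(X=1) = 19/41, P(Y|X=1) = (7/19, 12/19) → H(Y|X=1) = 0.94945
H(Y|X) = (22/41)·0.94566 + (19/41)·0.94945 = 0.9474 bits

H(X,Y) = -Σ_{x,y} P(x,y) log₂ P(x,y). Per-cell terms -P(x,y)·log₂P(x,y):
  X=0: 0.46001, 0.52934
  X=1: 0.43540, 0.51881
Sum of the 4 terms: H(X,Y) = 1.9436 bits

Chain rule check:
  H(X) + H(Y|X) = 0.9961 + 0.9474 = 1.9435 bits
  H(X,Y) = 1.9436 bits
✓ Chain rule verified (Δ = 0.0001 is 4-dp rounding noise: each of the three values was rounded independently).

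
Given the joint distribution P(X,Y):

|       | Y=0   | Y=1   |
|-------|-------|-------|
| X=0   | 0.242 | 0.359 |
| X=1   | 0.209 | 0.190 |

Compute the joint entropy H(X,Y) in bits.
1.9532 bits

H(X,Y) = -Σ_{x,y} P(x,y) log₂ P(x,y). Per-cell terms -P(x,y)·log₂P(x,y):
  X=0: 0.4954, 0.5306
  X=1: 0.4720, 0.4552
Sum of the 4 terms: H(X,Y) = 1.9532 bits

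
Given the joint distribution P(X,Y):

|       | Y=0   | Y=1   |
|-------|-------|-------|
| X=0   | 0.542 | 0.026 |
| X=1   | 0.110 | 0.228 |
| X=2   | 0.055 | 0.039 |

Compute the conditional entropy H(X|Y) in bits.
0.9925 bits

H(X|Y) = H(X,Y) - H(Y)

H(X,Y) = -Σ_{x,y} P(x,y) log₂ P(x,y). Per-cell terms -P(x,y)·log₂P(x,y):
  X=0: 0.47893, 0.13690
  X=1: 0.35029, 0.48630
  X=2: 0.23014, 0.18253
Sum of the 6 terms: H(X,Y) = 1.8651 bits

Marginal of Y (column sums):
  P(Y=0) = 0.542 + 0.110 + 0.055 = 0.707
  P(Y=1) = 0.026 + 0.228 + 0.039 = 0.293
H(Y) = -[0.707·log₂(0.707) + 0.293·log₂(0.293)]
  = 0.35365 + 0.51891 = 0.8726 bits

H(X|Y) = H(X,Y) - H(Y) = 1.8651 - 0.8726 = 0.9925 bits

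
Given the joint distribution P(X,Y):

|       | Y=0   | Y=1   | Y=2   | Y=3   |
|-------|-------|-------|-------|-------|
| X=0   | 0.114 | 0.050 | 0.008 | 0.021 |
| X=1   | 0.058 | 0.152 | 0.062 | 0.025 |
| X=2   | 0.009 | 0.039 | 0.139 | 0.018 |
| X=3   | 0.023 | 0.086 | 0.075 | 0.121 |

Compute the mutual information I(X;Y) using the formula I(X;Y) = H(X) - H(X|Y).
0.3293 bits

I(X;Y) = H(X) - H(X|Y)

Marginal of X (row sums):
  P(X=0) = 0.114 + 0.050 + 0.008 + 0.021 = 0.193
  P(X=1) = 0.058 + 0.152 + 0.062 + 0.025 = 0.297
  P(X=2) = 0.009 + 0.039 + 0.139 + 0.018 = 0.205
  P(X=3) = 0.023 + 0.086 + 0.075 + 0.121 = 0.305
H(X) = -[0.193·log₂(0.193) + 0.297·log₂(0.297) + 0.205·log₂(0.205) + 0.305·log₂(0.305)]
  = 0.45805 + 0.52019 + 0.46869 + 0.52250 = 1.9694 bits

Marginal of Y (column sums):
  P(Y=0) = 0.114 + 0.058 + 0.009 + 0.023 = 0.204
  P(Y=1) = 0.050 + 0.152 + 0.039 + 0.086 = 0.327
  P(Y=2) = 0.008 + 0.062 + 0.139 + 0.075 = 0.284
  P(Y=3) = 0.021 + 0.025 + 0.018 + 0.121 = 0.185
H(X|Y) = Σ_y P(y)·H(X|Y=y):
  Y=0: P(Y=0) = 0.204, P(X|Y=0) = (19/34, 29/102, 3/68, 23/204) → H(X|Y=0) = 1.53868
  Y=1: P(Y=1) = 0.327, P(X|Y=1) = (50/327, 152/327, 13/109, 86/327) → H(X|Y=1) = 1.80065
  Y=2: P(Y=2) = 0.284, P(X|Y=2) = (2/71, 31/142, 139/284, 75/284) → H(X|Y=2) = 1.63618
  Y=3: P(Y=3) = 0.185, P(X|Y=3) = (21/185, 5/37, 18/185, 121/185) → H(X|Y=3) = 1.47421
H(X|Y) = 0.204·1.53868 + 0.327·1.80065 + 0.284·1.63618 + 0.185·1.47421 = 1.6401 bits

I(X;Y) = H(X) - H(X|Y) = 1.9694 - 1.6401 = 0.3293 bits

Cross-check via I(X;Y) = H(X) + H(Y) - H(X,Y): computing H(Y) from the column sums and H(X,Y) from the 16 cells in the same way gives H(Y) = 1.9613 bits and H(X,Y) = 3.6014 bits, so
I(X;Y) = 1.9694 + 1.9613 - 3.6014 = 0.3293 bits ✓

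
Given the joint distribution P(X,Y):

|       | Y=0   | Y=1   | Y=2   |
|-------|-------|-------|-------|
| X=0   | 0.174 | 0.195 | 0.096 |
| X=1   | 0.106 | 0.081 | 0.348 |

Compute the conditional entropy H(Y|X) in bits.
1.3938 bits

H(Y|X) = H(X,Y) - H(X)

H(X,Y) = -Σ_{x,y} P(x,y) log₂ P(x,y). Per-cell terms -P(x,y)·log₂P(x,y):
  X=0: 0.4390, 0.4599, 0.3246
  X=1: 0.3432, 0.2937, 0.5299
Sum of the 6 terms: H(X,Y) = 2.3903 bits

Marginal of X (row sums):
  P(X=0) = 0.174 + 0.195 + 0.096 = 0.465
  P(X=1) = 0.106 + 0.081 + 0.348 = 0.535
H(X) = -[0.465·log₂(0.465) + 0.535·log₂(0.535)]
  = 0.5137 + 0.4828 = 0.9965 bits

H(Y|X) = H(X,Y) - H(X) = 2.3903 - 0.9965 = 1.3938 bits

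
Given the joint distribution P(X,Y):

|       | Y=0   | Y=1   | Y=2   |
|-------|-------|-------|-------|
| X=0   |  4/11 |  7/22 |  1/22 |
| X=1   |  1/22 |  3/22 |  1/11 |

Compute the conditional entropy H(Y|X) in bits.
1.3229 bits

H(Y|X) = H(X,Y) - H(X)

H(X,Y) = -Σ_{x,y} P(x,y) log₂ P(x,y). Per-cell terms -P(x,y)·log₂P(x,y):
  X=0: 0.530702, 0.525661, 0.202701
  X=1: 0.202701, 0.391973, 0.314494
Sum of the 6 terms: H(X,Y) = 2.16823 bits

Marginal of X (row sums):
  P(X=0) = 4/11 + 7/22 + 1/22 = 8/11
  P(X=1) = 1/22 + 3/22 + 1/11 = 3/11
H(X) = -[(8/11)·log₂(8/11) + (3/11)·log₂(3/11)]
  = 0.334132 + 0.511219 = 0.84535 bits

H(Y|X) = H(X,Y) - H(X) = 2.16823 - 0.84535 = 1.3229 bits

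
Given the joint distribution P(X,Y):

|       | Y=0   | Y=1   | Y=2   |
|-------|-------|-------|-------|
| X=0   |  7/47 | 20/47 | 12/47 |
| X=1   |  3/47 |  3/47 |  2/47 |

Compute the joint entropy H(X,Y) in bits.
2.1372 bits

H(X,Y) = -Σ_{x,y} P(x,y) log₂ P(x,y). Per-cell terms -P(x,y)·log₂P(x,y):
  X=0: 0.4092, 0.5245, 0.5029
  X=1: 0.2534, 0.2534, 0.1938
Sum of the 6 terms: H(X,Y) = 2.1372 bits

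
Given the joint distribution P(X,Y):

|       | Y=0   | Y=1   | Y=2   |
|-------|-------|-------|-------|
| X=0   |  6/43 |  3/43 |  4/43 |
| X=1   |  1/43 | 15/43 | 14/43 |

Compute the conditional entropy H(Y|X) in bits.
1.2824 bits

H(Y|X) = H(X,Y) - H(X)

H(X,Y) = -Σ_{x,y} P(x,y) log₂ P(x,y). Per-cell terms -P(x,y)·log₂P(x,y):
  X=0: 0.39646, 0.26800, 0.31872
  X=1: 0.12619, 0.53001, 0.52709
Sum of the 6 terms: H(X,Y) = 2.1665 bits

Marginal of X (row sums):
  P(X=0) = 6/43 + 3/43 + 4/43 = 13/43
  P(X=1) = 1/43 + 15/43 + 14/43 = 30/43
H(X) = -[(13/43)·log₂(13/43) + (30/43)·log₂(30/43)]
  = 0.52176 + 0.36235 = 0.8841 bits

H(Y|X) = H(X,Y) - H(X) = 2.1665 - 0.8841 = 1.2824 bits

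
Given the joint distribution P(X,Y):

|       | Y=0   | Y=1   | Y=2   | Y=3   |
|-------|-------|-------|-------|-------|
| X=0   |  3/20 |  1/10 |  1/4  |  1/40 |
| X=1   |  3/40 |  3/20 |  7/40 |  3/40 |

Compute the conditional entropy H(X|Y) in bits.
0.9459 bits

H(X|Y) = H(X,Y) - H(Y)

H(X,Y) = -Σ_{x,y} P(x,y) log₂ P(x,y). Per-cell terms -P(x,y)·log₂P(x,y):
  X=0: 0.4105, 0.3322, 0.5000, 0.1330
  X=1: 0.2803, 0.4105, 0.4401, 0.2803
Sum of the 8 terms: H(X,Y) = 2.7869 bits

Marginal of Y (column sums):
  P(Y=0) = 3/20 + 3/40 = 9/40
  P(Y=1) = 1/10 + 3/20 = 1/4
  P(Y=2) = 1/4 + 7/40 = 17/40
  P(Y=3) = 1/40 + 3/40 = 1/10
H(Y) = -[(9/40)·log₂(9/40) + (1/4)·log₂(1/4) + (17/40)·log₂(17/40) + (1/10)·log₂(1/10)]
  = 0.4842 + 0.5000 + 0.5246 + 0.3322 = 1.8410 bits

H(X|Y) = H(X,Y) - H(Y) = 2.7869 - 1.8410 = 0.9459 bits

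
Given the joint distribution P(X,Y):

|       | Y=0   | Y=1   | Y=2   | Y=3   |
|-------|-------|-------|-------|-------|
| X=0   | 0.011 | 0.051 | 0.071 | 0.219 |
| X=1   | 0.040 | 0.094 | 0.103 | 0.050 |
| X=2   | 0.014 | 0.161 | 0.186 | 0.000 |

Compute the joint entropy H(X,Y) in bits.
3.0634 bits

H(X,Y) = -Σ_{x,y} P(x,y) log₂ P(x,y). Per-cell terms -P(x,y)·log₂P(x,y):
  X=0: 0.0715699, 0.2189613, 0.2709386, 0.4798284
  X=1: 0.1857542, 0.3206524, 0.3377662, 0.2160964
  X=2: 0.0862180, 0.4242137, 0.4513523, 0.0000000
  (cells with P = 0 contribute 0)
Sum of the 12 terms: H(X,Y) = 3.0634 bits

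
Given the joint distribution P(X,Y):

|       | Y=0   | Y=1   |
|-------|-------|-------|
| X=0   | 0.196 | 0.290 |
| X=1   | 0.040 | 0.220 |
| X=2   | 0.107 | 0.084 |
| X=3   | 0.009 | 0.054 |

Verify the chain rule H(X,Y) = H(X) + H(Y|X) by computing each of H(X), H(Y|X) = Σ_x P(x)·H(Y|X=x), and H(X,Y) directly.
H(X) = 1.7187 bits, H(Y|X) = 0.8601 bits, H(X,Y) = 2.5788 bits

Marginal of X (row sums):
  P(X=0) = 0.196 + 0.290 = 0.486
  P(X=1) = 0.040 + 0.220 = 0.260
  P(X=2) = 0.107 + 0.084 = 0.191
  P(X=3) = 0.009 + 0.054 = 0.063
H(X) = -[0.486·log₂(0.486) + 0.260·log₂(0.260) + 0.191·log₂(0.191) + 0.063·log₂(0.063)]
  = 0.505912 + 0.505288 + 0.456176 + 0.251276 = 1.7187 bits

H(Y|X) = Σ_x P(x)·H(Y|X=x):
  X=0: P(X=0) = 0.486, P(Y|X=0) = (98/243, 145/243) → H(Y|X=0) = 0.972844
  X=1: P(X=1) = 0.260, P(Y|X=1) = (2/13, 11/13) → H(Y|X=1) = 0.619382
  X=2: P(X=2) = 0.191, P(Y|X=2) = (107/191, 84/191) → H(Y|X=2) = 0.989515
  X=3: P(X=3) = 0.063, P(Y|X=3) = (1/7, 6/7) → H(Y|X=3) = 0.591673
H(Y|X) = 0.486·0.972844 + 0.260·0.619382 + 0.191·0.989515 + 0.063·0.591673 = 0.8601 bits

H(X,Y) = -Σ_{x,y} P(x,y) log₂ P(x,y). Per-cell terms -P(x,y)·log₂P(x,y):
  X=0: 0.460811, 0.517904
  X=1: 0.185754, 0.480573
  X=2: 0.345002, 0.300171
  X=3: 0.061163, 0.227388
Sum of the 8 terms: H(X,Y) = 2.5788 bits

Chain rule check:
  H(X) + H(Y|X) = 1.7187 + 0.8601 = 2.5788 bits
  H(X,Y) = 2.5788 bits
✓ Chain rule verified.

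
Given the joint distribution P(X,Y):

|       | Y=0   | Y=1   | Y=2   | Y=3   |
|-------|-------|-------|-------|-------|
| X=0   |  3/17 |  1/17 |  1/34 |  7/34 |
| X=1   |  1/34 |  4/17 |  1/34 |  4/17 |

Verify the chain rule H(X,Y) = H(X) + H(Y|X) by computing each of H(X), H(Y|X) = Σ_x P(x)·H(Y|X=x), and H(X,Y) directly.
H(X) = 0.9975 bits, H(Y|X) = 1.5852 bits, H(X,Y) = 2.5827 bits

Marginal of X (row sums):
  P(X=0) = 3/17 + 1/17 + 1/34 + 7/34 = 8/17
  P(X=1) = 1/34 + 4/17 + 1/34 + 4/17 = 9/17
H(X) = -[(8/17)·log₂(8/17) + (9/17)·log₂(9/17)]
  = 0.51175 + 0.48576 = 0.9975 bits

H(Y|X) = Σ_x P(x)·H(Y|X=x):
  X=0: P(X=0) = 8/17, P(Y|X=0) = (3/8, 1/8, 1/16, 7/16) → H(Y|X=0) = 1.67742
  X=1: P(X=1) = 9/17, P(Y|X=1) = (1/18, 4/9, 1/18, 4/9) → H(Y|X=1) = 1.50326
H(Y|X) = (8/17)·1.67742 + (9/17)·1.50326 = 1.5852 bits

H(X,Y) = -Σ_{x,y} P(x,y) log₂ P(x,y). Per-cell terms -P(x,y)·log₂P(x,y):
  X=0: 0.44162, 0.24044, 0.14963, 0.46943
  X=1: 0.14963, 0.49117, 0.14963, 0.49117
Sum of the 8 terms: H(X,Y) = 2.5827 bits

Chain rule check:
  H(X) + H(Y|X) = 0.9975 + 1.5852 = 2.5827 bits
  H(X,Y) = 2.5827 bits
✓ Chain rule verified.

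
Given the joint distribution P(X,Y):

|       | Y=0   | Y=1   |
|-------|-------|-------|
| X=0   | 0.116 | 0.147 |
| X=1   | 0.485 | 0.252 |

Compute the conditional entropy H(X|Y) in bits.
0.8042 bits

H(X|Y) = H(X,Y) - H(Y)

H(X,Y) = -Σ_{x,y} P(x,y) log₂ P(x,y). Per-cell terms -P(x,y)·log₂P(x,y):
  X=0: 0.36051, 0.40662
  X=1: 0.50631, 0.50110
Sum of the 4 terms: H(X,Y) = 1.77454 bits

Marginal of Y (column sums):
  P(Y=0) = 0.116 + 0.485 = 0.601
  P(Y=1) = 0.147 + 0.252 = 0.399
H(Y) = -[0.601·log₂(0.601) + 0.399·log₂(0.399)]
  = 0.44147 + 0.52889 = 0.97036 bits

H(X|Y) = H(X,Y) - H(Y) = 1.77454 - 0.97036 = 0.8042 bits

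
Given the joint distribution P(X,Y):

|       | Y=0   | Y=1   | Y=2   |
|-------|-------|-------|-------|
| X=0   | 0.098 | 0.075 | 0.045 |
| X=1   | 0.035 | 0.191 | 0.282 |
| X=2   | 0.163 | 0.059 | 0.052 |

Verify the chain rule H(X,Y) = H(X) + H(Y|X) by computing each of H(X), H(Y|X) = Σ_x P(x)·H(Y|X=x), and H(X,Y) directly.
H(X) = 1.4872 bits, H(Y|X) = 1.3525 bits, H(X,Y) = 2.8397 bits

Marginal of X (row sums):
  P(X=0) = 0.098 + 0.075 + 0.045 = 0.218
  P(X=1) = 0.035 + 0.191 + 0.282 = 0.508
  P(X=2) = 0.163 + 0.059 + 0.052 = 0.274
H(X) = -[0.218·log₂(0.218) + 0.508·log₂(0.508) + 0.274·log₂(0.274)]
  = 0.479077 + 0.496367 + 0.511764 = 1.4872 bits

H(Y|X) = Σ_x P(x)·H(Y|X=x):
  X=0: P(X=0) = 0.218, P(Y|X=0) = (49/109, 75/218, 45/218) → H(Y|X=0) = 1.518018
  X=1: P(X=1) = 0.508, P(Y|X=1) = (35/508, 191/508, 141/254) → H(Y|X=1) = 1.267883
  X=2: P(X=2) = 0.274, P(Y|X=2) = (163/274, 59/274, 26/137) → H(Y|X=2) = 1.377808
H(Y|X) = 0.218·1.518018 + 0.508·1.267883 + 0.274·1.377808 = 1.3525 bits

H(X,Y) = -Σ_{x,y} P(x,y) log₂ P(x,y). Per-cell terms -P(x,y)·log₂P(x,y):
  X=0: 0.328405, 0.280272, 0.201327
  X=1: 0.169278, 0.456176, 0.514998
  X=2: 0.426580, 0.240905, 0.221798
Sum of the 9 terms: H(X,Y) = 2.8397 bits

Chain rule check:
  H(X) + H(Y|X) = 1.4872 + 1.3525 = 2.8397 bits
  H(X,Y) = 2.8397 bits
✓ Chain rule verified.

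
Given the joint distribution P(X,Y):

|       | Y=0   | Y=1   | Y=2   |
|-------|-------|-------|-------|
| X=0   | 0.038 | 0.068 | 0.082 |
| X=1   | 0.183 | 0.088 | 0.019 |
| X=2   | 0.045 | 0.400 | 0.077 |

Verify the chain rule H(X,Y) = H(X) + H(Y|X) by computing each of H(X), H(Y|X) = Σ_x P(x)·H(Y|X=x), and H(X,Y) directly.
H(X) = 1.4608 bits, H(Y|X) = 1.1586 bits, H(X,Y) = 2.6194 bits

Marginal of X (row sums):
  P(X=0) = 0.038 + 0.068 + 0.082 = 0.188
  P(X=1) = 0.183 + 0.088 + 0.019 = 0.290
  P(X=2) = 0.045 + 0.400 + 0.077 = 0.522
H(X) = -[0.188·log₂(0.188) + 0.290·log₂(0.290) + 0.522·log₂(0.522)]
  = 0.4533 + 0.5179 + 0.4896 = 1.4608 bits

H(Y|X) = Σ_x P(x)·H(Y|X=x):
  X=0: P(X=0) = 0.188, P(Y|X=0) = (19/94, 17/47, 41/94) → H(Y|X=0) = 1.5190
  X=1: P(X=1) = 0.290, P(Y|X=1) = (183/290, 44/145, 19/290) → H(Y|X=1) = 1.1988
  X=2: P(X=2) = 0.522, P(Y|X=2) = (5/58, 200/261, 77/522) → H(Y|X=2) = 1.0064
H(Y|X) = 0.188·1.5190 + 0.290·1.1988 + 0.522·1.0064 = 1.1586 bits

H(X,Y) = -Σ_{x,y} P(x,y) log₂ P(x,y). Per-cell terms -P(x,y)·log₂P(x,y):
  X=0: 0.1793, 0.2637, 0.2959
  X=1: 0.4484, 0.3086, 0.1086
  X=2: 0.2013, 0.5288, 0.2848
Sum of the 9 terms: H(X,Y) = 2.6194 bits

Chain rule check:
  H(X) + H(Y|X) = 1.4608 + 1.1586 = 2.6194 bits
  H(X,Y) = 2.6194 bits
✓ Chain rule verified.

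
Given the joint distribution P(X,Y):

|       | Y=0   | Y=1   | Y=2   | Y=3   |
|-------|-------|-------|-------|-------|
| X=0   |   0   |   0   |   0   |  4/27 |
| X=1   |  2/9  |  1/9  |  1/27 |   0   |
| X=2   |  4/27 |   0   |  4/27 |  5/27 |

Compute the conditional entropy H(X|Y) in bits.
0.8237 bits

H(X|Y) = H(X,Y) - H(Y)

H(X,Y) = -Σ_{x,y} P(x,y) log₂ P(x,y). Per-cell terms -P(x,y)·log₂P(x,y):
  X=0: 0.00000, 0.00000, 0.00000, 0.40813
  X=1: 0.48221, 0.35221, 0.17611, 0.00000
  X=2: 0.40813, 0.00000, 0.40813, 0.45055
  (cells with P = 0 contribute 0)
Sum of the 12 terms: H(X,Y) = 2.6855 bits

Marginal of Y (column sums):
  P(Y=0) = 0 + 2/9 + 4/27 = 10/27
  P(Y=1) = 0 + 1/9 + 0 = 1/9
  P(Y=2) = 0 + 1/27 + 4/27 = 5/27
  P(Y=3) = 4/27 + 0 + 5/27 = 1/3
H(Y) = -[(10/27)·log₂(10/27) + (1/9)·log₂(1/9) + (5/27)·log₂(5/27) + (1/3)·log₂(1/3)]
  = 0.53073 + 0.35221 + 0.45055 + 0.52832 = 1.8618 bits

H(X|Y) = H(X,Y) - H(Y) = 2.6855 - 1.8618 = 0.8237 bits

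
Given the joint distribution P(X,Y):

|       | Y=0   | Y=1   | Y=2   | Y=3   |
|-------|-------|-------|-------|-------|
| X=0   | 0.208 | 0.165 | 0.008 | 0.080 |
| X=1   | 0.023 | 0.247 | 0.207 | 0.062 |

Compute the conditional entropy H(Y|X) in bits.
1.5943 bits

H(Y|X) = H(X,Y) - H(X)

H(X,Y) = -Σ_{x,y} P(x,y) log₂ P(x,y). Per-cell terms -P(x,y)·log₂P(x,y):
  X=0: 0.4712, 0.4289, 0.0557, 0.2915
  X=1: 0.1252, 0.4983, 0.4704, 0.2487
Sum of the 8 terms: H(X,Y) = 2.5899 bits

Marginal of X (row sums):
  P(X=0) = 0.208 + 0.165 + 0.008 + 0.080 = 0.461
  P(X=1) = 0.023 + 0.247 + 0.207 + 0.062 = 0.539
H(X) = -[0.461·log₂(0.461) + 0.539·log₂(0.539)]
  = 0.5150 + 0.4806 = 0.9956 bits

H(Y|X) = H(X,Y) - H(X) = 2.5899 - 0.9956 = 1.5943 bits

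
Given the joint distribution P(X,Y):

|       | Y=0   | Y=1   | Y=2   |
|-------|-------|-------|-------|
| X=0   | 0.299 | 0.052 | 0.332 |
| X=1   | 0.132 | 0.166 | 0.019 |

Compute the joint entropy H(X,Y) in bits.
2.1950 bits

H(X,Y) = -Σ_{x,y} P(x,y) log₂ P(x,y). Per-cell terms -P(x,y)·log₂P(x,y):
  X=0: 0.5208, 0.2218, 0.5281
  X=1: 0.3856, 0.4301, 0.1086
Sum of the 6 terms: H(X,Y) = 2.1950 bits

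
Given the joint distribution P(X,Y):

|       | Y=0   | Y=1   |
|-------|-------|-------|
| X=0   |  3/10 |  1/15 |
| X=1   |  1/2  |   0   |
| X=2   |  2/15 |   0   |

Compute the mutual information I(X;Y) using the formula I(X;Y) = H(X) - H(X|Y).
0.1025 bits

I(X;Y) = H(X) - H(X|Y)

Marginal of X (row sums):
  P(X=0) = 3/10 + 1/15 = 11/30
  P(X=1) = 1/2 + 0 = 1/2
  P(X=2) = 2/15 + 0 = 2/15
H(X) = -[(11/30)·log₂(11/30) + (1/2)·log₂(1/2) + (2/15)·log₂(2/15)]
  = 0.530735 + 0.500000 + 0.387585 = 1.418320 bits

Marginal of Y (column sums):
  P(Y=0) = 3/10 + 1/2 + 2/15 = 14/15
  P(Y=1) = 1/15 + 0 + 0 = 1/15
H(X|Y) = Σ_y P(y)·H(X|Y=y):
  Y=0: P(Y=0) = 14/15, P(X|Y=0) = (9/28, 15/28, 1/7) → H(X|Y=0) = 1.409759
  Y=1: P(Y=1) = 1/15, P(X|Y=1) = (1, 0, 0) → H(X|Y=1) = 0.000000
H(X|Y) = (14/15)·1.409759 + (1/15)·0.000000 = 1.315775 bits

I(X;Y) = H(X) - H(X|Y) = 1.418320 - 1.315775 = 0.1025 bits

Cross-check via I(X;Y) = H(X) + H(Y) - H(X,Y): computing H(Y) from the column sums and H(X,Y) from the 6 cells in the same way gives H(Y) = 0.353359 bits and H(X,Y) = 1.669134 bits, so
I(X;Y) = 1.418320 + 0.353359 - 1.669134 = 0.1025 bits ✓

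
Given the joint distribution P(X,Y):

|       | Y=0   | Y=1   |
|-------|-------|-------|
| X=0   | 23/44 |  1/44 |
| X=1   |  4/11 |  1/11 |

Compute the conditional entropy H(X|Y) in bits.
0.9477 bits

H(X|Y) = H(X,Y) - H(Y)

H(X,Y) = -Σ_{x,y} P(x,y) log₂ P(x,y). Per-cell terms -P(x,y)·log₂P(x,y):
  X=0: 0.4892, 0.1241
  X=1: 0.5307, 0.3145
Sum of the 4 terms: H(X,Y) = 1.4585 bits

Marginal of Y (column sums):
  P(Y=0) = 23/44 + 4/11 = 39/44
  P(Y=1) = 1/44 + 1/11 = 5/44
H(Y) = -[(39/44)·log₂(39/44) + (5/44)·log₂(5/44)]
  = 0.1543 + 0.3565 = 0.5108 bits

H(X|Y) = H(X,Y) - H(Y) = 1.4585 - 0.5108 = 0.9477 bits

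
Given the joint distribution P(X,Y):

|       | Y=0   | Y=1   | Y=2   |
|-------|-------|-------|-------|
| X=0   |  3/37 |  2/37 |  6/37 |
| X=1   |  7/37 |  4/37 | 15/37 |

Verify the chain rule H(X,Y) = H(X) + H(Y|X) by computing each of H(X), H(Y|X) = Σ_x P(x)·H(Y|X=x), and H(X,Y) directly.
H(X) = 0.8780 bits, H(Y|X) = 1.3985 bits, H(X,Y) = 2.2765 bits

Marginal of X (row sums):
  P(X=0) = 3/37 + 2/37 + 6/37 = 11/37
  P(X=1) = 7/37 + 4/37 + 15/37 = 26/37
H(X) = -[(11/37)·log₂(11/37) + (26/37)·log₂(26/37)]
  = 0.52028 + 0.35769 = 0.8780 bits

H(Y|X) = Σ_x P(x)·H(Y|X=x):
  X=0: P(X=0) = 11/37, P(Y|X=0) = (3/11, 2/11, 6/11) → H(Y|X=0) = 1.43537
  X=1: P(X=1) = 26/37, P(Y|X=1) = (7/26, 2/13, 15/26) → H(Y|X=1) = 1.38295
H(Y|X) = (11/37)·1.43537 + (26/37)·1.38295 = 1.3985 bits

H(X,Y) = -Σ_{x,y} P(x,y) log₂ P(x,y). Per-cell terms -P(x,y)·log₂P(x,y):
  X=0: 0.29388, 0.22754, 0.42559
  X=1: 0.45445, 0.34697, 0.52807
Sum of the 6 terms: H(X,Y) = 2.2765 bits

Chain rule check:
  H(X) + H(Y|X) = 0.8780 + 1.3985 = 2.2765 bits
  H(X,Y) = 2.2765 bits
✓ Chain rule verified.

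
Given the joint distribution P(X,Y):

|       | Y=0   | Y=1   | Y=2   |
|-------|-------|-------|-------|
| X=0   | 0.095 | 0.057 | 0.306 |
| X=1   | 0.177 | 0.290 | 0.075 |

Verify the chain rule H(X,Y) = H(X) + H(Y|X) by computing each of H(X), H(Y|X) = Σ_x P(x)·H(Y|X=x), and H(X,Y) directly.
H(X) = 0.9949 bits, H(Y|X) = 1.3264 bits, H(X,Y) = 2.3213 bits

Marginal of X (row sums):
  P(X=0) = 0.095 + 0.057 + 0.306 = 0.458
  P(X=1) = 0.177 + 0.290 + 0.075 = 0.542
H(X) = -[0.458·log₂(0.458) + 0.542·log₂(0.542)]
  = 0.51597 + 0.47893 = 0.9949 bits

H(Y|X) = Σ_x P(x)·H(Y|X=x):
  X=0: P(X=0) = 0.458, P(Y|X=0) = (95/458, 57/458, 153/229) → H(Y|X=0) = 1.23359
  X=1: P(X=1) = 0.542, P(Y|X=1) = (177/542, 145/271, 75/542) → H(Y|X=1) = 1.40484
H(Y|X) = 0.458·1.23359 + 0.542·1.40484 = 1.3264 bits

H(X,Y) = -Σ_{x,y} P(x,y) log₂ P(x,y). Per-cell terms -P(x,y)·log₂P(x,y):
  X=0: 0.32261, 0.23557, 0.52277
  X=1: 0.44218, 0.51790, 0.28027
Sum of the 6 terms: H(X,Y) = 2.3213 bits

Chain rule check:
  H(X) + H(Y|X) = 0.9949 + 1.3264 = 2.3213 bits
  H(X,Y) = 2.3213 bits
✓ Chain rule verified.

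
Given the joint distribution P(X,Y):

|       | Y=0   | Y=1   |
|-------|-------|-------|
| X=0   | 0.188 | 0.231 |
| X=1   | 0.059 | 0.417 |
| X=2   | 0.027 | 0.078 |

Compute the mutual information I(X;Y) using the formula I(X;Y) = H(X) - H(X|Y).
0.0877 bits

I(X;Y) = H(X) - H(X|Y)

Marginal of X (row sums):
  P(X=0) = 0.188 + 0.231 = 0.419
  P(X=1) = 0.059 + 0.417 = 0.476
  P(X=2) = 0.027 + 0.078 = 0.105
H(X) = -[0.419·log₂(0.419) + 0.476·log₂(0.476) + 0.105·log₂(0.105)]
  = 0.52584 + 0.50978 + 0.34141 = 1.37703 bits

Marginal of Y (column sums):
  P(Y=0) = 0.188 + 0.059 + 0.027 = 0.274
  P(Y=1) = 0.231 + 0.417 + 0.078 = 0.726
H(X|Y) = Σ_y P(y)·H(X|Y=y):
  Y=0: P(Y=0) = 0.274, P(X|Y=0) = (94/137, 59/274, 27/274) → H(X|Y=0) = 1.17934
  Y=1: P(Y=1) = 0.726, P(X|Y=1) = (7/22, 139/242, 13/121) → H(X|Y=1) = 1.33090
H(X|Y) = 0.274·1.17934 + 0.726·1.33090 = 1.28937 bits

I(X;Y) = H(X) - H(X|Y) = 1.37703 - 1.28937 = 0.0877 bits

Cross-check via I(X;Y) = H(X) + H(Y) - H(X,Y): computing H(Y) from the column sums and H(X,Y) from the 6 cells in the same way gives H(Y) = 0.84715 bits and H(X,Y) = 2.13652 bits, so
I(X;Y) = 1.37703 + 0.84715 - 2.13652 = 0.0877 bits ✓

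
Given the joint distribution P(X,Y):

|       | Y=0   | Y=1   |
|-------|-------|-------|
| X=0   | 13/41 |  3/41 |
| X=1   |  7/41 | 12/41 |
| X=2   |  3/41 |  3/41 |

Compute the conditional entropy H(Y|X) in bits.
0.8580 bits

H(Y|X) = H(X,Y) - H(X)

H(X,Y) = -Σ_{x,y} P(x,y) log₂ P(x,y). Per-cell terms -P(x,y)·log₂P(x,y):
  X=0: 0.52543, 0.27604
  X=1: 0.43540, 0.51881
  X=2: 0.27604, 0.27604
Sum of the 6 terms: H(X,Y) = 2.30776 bits

Marginal of X (row sums):
  P(X=0) = 13/41 + 3/41 = 16/41
  P(X=1) = 7/41 + 12/41 = 19/41
  P(X=2) = 3/41 + 3/41 = 6/41
H(X) = -[(16/41)·log₂(16/41) + (19/41)·log₂(19/41) + (6/41)·log₂(6/41)]
  = 0.52978 + 0.51422 + 0.40574 = 1.44974 bits

H(Y|X) = H(X,Y) - H(X) = 2.30776 - 1.44974 = 0.8580 bits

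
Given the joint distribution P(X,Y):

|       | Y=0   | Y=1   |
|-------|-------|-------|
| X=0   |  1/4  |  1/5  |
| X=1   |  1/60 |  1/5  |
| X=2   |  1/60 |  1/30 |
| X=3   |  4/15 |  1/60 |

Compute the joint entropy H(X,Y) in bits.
2.3962 bits

H(X,Y) = -Σ_{x,y} P(x,y) log₂ P(x,y). Per-cell terms -P(x,y)·log₂P(x,y):
  X=0: 0.50000, 0.46439
  X=1: 0.09845, 0.46439
  X=2: 0.09845, 0.16356
  X=3: 0.50850, 0.09845
Sum of the 8 terms: H(X,Y) = 2.3962 bits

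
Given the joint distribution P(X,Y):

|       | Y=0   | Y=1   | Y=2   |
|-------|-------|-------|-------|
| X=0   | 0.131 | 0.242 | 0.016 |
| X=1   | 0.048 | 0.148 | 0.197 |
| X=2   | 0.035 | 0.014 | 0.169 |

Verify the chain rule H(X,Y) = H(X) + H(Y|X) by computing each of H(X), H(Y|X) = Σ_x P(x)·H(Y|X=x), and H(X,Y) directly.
H(X) = 1.5385 bits, H(Y|X) = 1.2054 bits, H(X,Y) = 2.7438 bits

Marginal of X (row sums):
  P(X=0) = 0.131 + 0.242 + 0.016 = 0.389
  P(X=1) = 0.048 + 0.148 + 0.197 = 0.393
  P(X=2) = 0.035 + 0.014 + 0.169 = 0.218
H(X) = -[0.389·log₂(0.389) + 0.393·log₂(0.393) + 0.218·log₂(0.218)]
  = 0.529879 + 0.529528 + 0.479077 = 1.5385 bits

H(Y|X) = Σ_x P(x)·H(Y|X=x):
  X=0: P(X=0) = 0.389, P(Y|X=0) = (131/389, 242/389, 16/389) → H(Y|X=0) = 1.144132
  X=1: P(X=1) = 0.393, P(Y|X=1) = (16/131, 148/393, 197/393) → H(Y|X=1) = 1.400519
  X=2: P(X=2) = 0.218, P(Y|X=2) = (35/218, 7/109, 169/218) → H(Y|X=2) = 0.962788
H(Y|X) = 0.389·1.144132 + 0.393·1.400519 + 0.218·0.962788 = 1.2054 bits

H(X,Y) = -Σ_{x,y} P(x,y) log₂ P(x,y). Per-cell terms -P(x,y)·log₂P(x,y):
  X=0: 0.384139, 0.495355, 0.095453
  X=1: 0.210279, 0.407937, 0.461715
  X=2: 0.169278, 0.086218, 0.433469
Sum of the 9 terms: H(X,Y) = 2.7438 bits

Chain rule check:
  H(X) + H(Y|X) = 1.5385 + 1.2054 = 2.7439 bits
  H(X,Y) = 2.7438 bits
✓ Chain rule verified (Δ = 0.0001 is 4-dp rounding noise: each of the three values was rounded independently).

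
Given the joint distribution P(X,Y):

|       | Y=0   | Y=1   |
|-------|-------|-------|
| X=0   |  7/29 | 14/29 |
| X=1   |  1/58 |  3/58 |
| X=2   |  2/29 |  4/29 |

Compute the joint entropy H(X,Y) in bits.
1.9845 bits

H(X,Y) = -Σ_{x,y} P(x,y) log₂ P(x,y). Per-cell terms -P(x,y)·log₂P(x,y):
  X=0: 0.4950, 0.5072
  X=1: 0.1010, 0.2210
  X=2: 0.2661, 0.3942
Sum of the 6 terms: H(X,Y) = 1.9845 bits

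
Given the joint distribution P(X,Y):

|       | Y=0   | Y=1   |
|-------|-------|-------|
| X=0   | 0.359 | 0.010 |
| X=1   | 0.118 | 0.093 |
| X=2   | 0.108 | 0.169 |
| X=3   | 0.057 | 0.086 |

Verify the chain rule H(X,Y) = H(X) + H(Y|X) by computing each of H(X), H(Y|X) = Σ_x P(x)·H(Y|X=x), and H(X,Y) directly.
H(X) = 1.9186 bits, H(Y|X) = 0.6811 bits, H(X,Y) = 2.5997 bits

Marginal of X (row sums):
  P(X=0) = 0.359 + 0.010 = 0.369
  P(X=1) = 0.118 + 0.093 = 0.211
  P(X=2) = 0.108 + 0.169 = 0.277
  P(X=3) = 0.057 + 0.086 = 0.143
H(X) = -[0.369·log₂(0.369) + 0.211·log₂(0.211) + 0.277·log₂(0.277) + 0.143·log₂(0.143)]
  = 0.53074 + 0.47363 + 0.51302 + 0.40125 = 1.9186 bits

H(Y|X) = Σ_x P(x)·H(Y|X=x):
  X=0: P(X=0) = 0.369, P(Y|X=0) = (359/369, 10/369) → H(Y|X=0) = 0.17963
  X=1: P(X=1) = 0.211, P(Y|X=1) = (118/211, 93/211) → H(Y|X=1) = 0.98985
  X=2: P(X=2) = 0.277, P(Y|X=2) = (108/277, 169/277) → H(Y|X=2) = 0.96473
  X=3: P(X=3) = 0.143, P(Y|X=3) = (57/143, 86/143) → H(Y|X=3) = 0.97013
H(Y|X) = 0.369·0.17963 + 0.211·0.98985 + 0.277·0.96473 + 0.143·0.97013 = 0.6811 bits

H(X,Y) = -Σ_{x,y} P(x,y) log₂ P(x,y). Per-cell terms -P(x,y)·log₂P(x,y):
  X=0: 0.53058, 0.06644
  X=1: 0.36381, 0.31868
  X=2: 0.34678, 0.43347
  X=3: 0.23557, 0.30440
Sum of the 8 terms: H(X,Y) = 2.5997 bits

Chain rule check:
  H(X) + H(Y|X) = 1.9186 + 0.6811 = 2.5997 bits
  H(X,Y) = 2.5997 bits
✓ Chain rule verified.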